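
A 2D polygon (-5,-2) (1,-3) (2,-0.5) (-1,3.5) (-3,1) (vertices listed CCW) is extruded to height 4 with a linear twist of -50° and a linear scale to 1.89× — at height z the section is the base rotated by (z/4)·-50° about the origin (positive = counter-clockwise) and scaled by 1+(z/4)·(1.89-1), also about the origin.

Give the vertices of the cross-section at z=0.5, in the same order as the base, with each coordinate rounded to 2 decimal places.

t = z/height = 0.5/4 = 0.125
s = 1 + (scale-1)·z/height = 1 + (1.89-1)·0.5/4 = 1.111250
θ = twist·z/height = -50°·0.5/4 = -6.2500° = -0.109083 rad
cos θ = 0.994056, sin θ = -0.108867 (intermediates below are computed at full precision and shown rounded to 5 d.p.)
v1: (-5,-2) → rotate → (-5.18802,-1.44378) → ×s → (-5.76518,-1.60440) → (-5.77,-1.60)
v2: (1,-3) → rotate → (0.66746,-3.09104) → ×s → (0.74171,-3.43491) → (0.74,-3.43)
v3: (2,-0.5) → rotate → (1.93368,-0.71476) → ×s → (2.14880,-0.79428) → (2.15,-0.79)
v4: (-1,3.5) → rotate → (-0.61302,3.58806) → ×s → (-0.68122,3.98724) → (-0.68,3.99)
v5: (-3,1) → rotate → (-2.87330,1.32066) → ×s → (-3.19296,1.46758) → (-3.19,1.47)

Cross-section at z=0.5: (-5.77,-1.60) (0.74,-3.43) (2.15,-0.79) (-0.68,3.99) (-3.19,1.47)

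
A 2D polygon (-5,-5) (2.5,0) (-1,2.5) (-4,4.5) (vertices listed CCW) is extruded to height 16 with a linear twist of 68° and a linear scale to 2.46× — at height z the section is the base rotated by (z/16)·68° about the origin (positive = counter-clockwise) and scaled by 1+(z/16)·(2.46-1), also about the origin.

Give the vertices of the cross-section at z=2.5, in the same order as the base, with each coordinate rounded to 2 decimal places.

Cross-section at z=2.5: (-4.90,-7.17) (3.02,0.57) (-1.77,2.79) (-5.85,4.53)

t = z/height = 2.5/16 = 0.15625
s = 1 + (scale-1)·z/height = 1 + (2.46-1)·2.5/16 = 1.228125
θ = twist·z/height = 68°·2.5/16 = 10.6250° = 0.185441 rad
cos θ = 0.982855, sin θ = 0.184380 (intermediates below are computed at full precision and shown rounded to 5 d.p.)
v1: (-5,-5) → rotate → (-3.99237,-5.83618) → ×s → (-4.90313,-7.16755) → (-4.90,-7.17)
v2: (2.5,0) → rotate → (2.45714,0.46095) → ×s → (3.01767,0.56610) → (3.02,0.57)
v3: (-1,2.5) → rotate → (-1.44381,2.27276) → ×s → (-1.77317,2.79123) → (-1.77,2.79)
v4: (-4,4.5) → rotate → (-4.76113,3.68533) → ×s → (-5.84726,4.52604) → (-5.85,4.53)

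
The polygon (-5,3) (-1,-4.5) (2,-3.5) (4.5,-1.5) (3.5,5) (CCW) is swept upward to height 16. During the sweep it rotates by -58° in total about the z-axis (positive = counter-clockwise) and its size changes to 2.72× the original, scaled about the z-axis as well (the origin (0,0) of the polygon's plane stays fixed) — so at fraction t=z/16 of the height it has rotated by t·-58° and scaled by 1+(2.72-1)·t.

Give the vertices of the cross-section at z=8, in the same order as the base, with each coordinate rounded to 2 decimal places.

t = z/height = 8/16 = 0.5
s = 1 + (scale-1)·z/height = 1 + (2.72-1)·8/16 = 1.860000
θ = twist·z/height = -58°·8/16 = -29.0000° = -0.506145 rad
cos θ = 0.874620, sin θ = -0.484810 (intermediates below are computed at full precision and shown rounded to 5 d.p.)
v1: (-5,3) → rotate → (-2.91867,5.04791) → ×s → (-5.42873,9.38911) → (-5.43,9.39)
v2: (-1,-4.5) → rotate → (-3.05626,-3.45098) → ×s → (-5.68465,-6.41882) → (-5.68,-6.42)
v3: (2,-3.5) → rotate → (0.05241,-4.03079) → ×s → (0.09747,-7.49727) → (0.10,-7.50)
v4: (4.5,-1.5) → rotate → (3.20857,-3.49357) → ×s → (5.96795,-6.49805) → (5.97,-6.50)
v5: (3.5,5) → rotate → (5.48522,2.67626) → ×s → (10.20250,4.97785) → (10.20,4.98)

Cross-section at z=8: (-5.43,9.39) (-5.68,-6.42) (0.10,-7.50) (5.97,-6.50) (10.20,4.98)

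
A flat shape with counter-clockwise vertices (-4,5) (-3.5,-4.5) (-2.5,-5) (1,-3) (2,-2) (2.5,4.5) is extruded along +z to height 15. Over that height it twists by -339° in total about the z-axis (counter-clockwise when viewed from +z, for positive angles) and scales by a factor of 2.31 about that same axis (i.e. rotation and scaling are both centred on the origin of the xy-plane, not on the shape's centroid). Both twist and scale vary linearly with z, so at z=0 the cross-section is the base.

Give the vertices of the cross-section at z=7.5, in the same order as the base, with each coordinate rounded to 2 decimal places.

Cross-section at z=7.5: (8.02,-6.93) (4.34,8.38) (2.56,8.89) (-2.53,4.58) (-3.86,2.65) (-2.71,-8.08)

t = z/height = 7.5/15 = 0.5
s = 1 + (scale-1)·z/height = 1 + (2.31-1)·7.5/15 = 1.655000
θ = twist·z/height = -339°·7.5/15 = -169.5000° = -2.958333 rad
cos θ = -0.983255, sin θ = -0.182236 (intermediates below are computed at full precision and shown rounded to 5 d.p.)
v1: (-4,5) → rotate → (4.84420,-4.18733) → ×s → (8.01715,-6.93004) → (8.02,-6.93)
v2: (-3.5,-4.5) → rotate → (2.62133,5.06247) → ×s → (4.33830,8.37839) → (4.34,8.38)
v3: (-2.5,-5) → rotate → (1.54696,5.37186) → ×s → (2.56022,8.89043) → (2.56,8.89)
v4: (1,-3) → rotate → (-1.52996,2.76753) → ×s → (-2.53209,4.58026) → (-2.53,4.58)
v5: (2,-2) → rotate → (-2.33098,1.60204) → ×s → (-3.85777,2.65137) → (-3.86,2.65)
v6: (2.5,4.5) → rotate → (-1.63808,-4.88024) → ×s → (-2.71102,-8.07679) → (-2.71,-8.08)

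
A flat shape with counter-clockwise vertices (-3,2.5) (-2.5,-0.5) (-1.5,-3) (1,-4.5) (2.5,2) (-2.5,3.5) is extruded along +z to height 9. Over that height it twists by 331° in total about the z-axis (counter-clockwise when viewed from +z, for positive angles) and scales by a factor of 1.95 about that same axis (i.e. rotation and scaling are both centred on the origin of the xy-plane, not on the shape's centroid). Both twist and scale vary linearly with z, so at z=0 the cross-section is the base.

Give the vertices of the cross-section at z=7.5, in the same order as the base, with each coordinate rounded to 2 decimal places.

Cross-section at z=7.5: (3.91,5.80) (-1.35,4.36) (-5.62,2.13) (-7.84,-2.60) (4.02,-4.09) (5.78,5.09)

t = z/height = 7.5/9 = 0.833333
s = 1 + (scale-1)·z/height = 1 + (1.95-1)·7.5/9 = 1.791667
θ = twist·z/height = 331°·7.5/9 = 275.8333° = 4.814200 rad
cos θ = 0.101635, sin θ = -0.994822 (intermediates below are computed at full precision and shown rounded to 5 d.p.)
v1: (-3,2.5) → rotate → (2.18215,3.23855) → ×s → (3.90968,5.80241) → (3.91,5.80)
v2: (-2.5,-0.5) → rotate → (-0.75150,2.43624) → ×s → (-1.34643,4.36492) → (-1.35,4.36)
v3: (-1.5,-3) → rotate → (-3.13692,1.18733) → ×s → (-5.62031,2.12729) → (-5.62,2.13)
v4: (1,-4.5) → rotate → (-4.37506,-1.45218) → ×s → (-7.83865,-2.60182) → (-7.84,-2.60)
v5: (2.5,2) → rotate → (2.24373,-2.28378) → ×s → (4.02002,-4.09178) → (4.02,-4.09)
v6: (-2.5,3.5) → rotate → (3.22779,2.84278) → ×s → (5.78312,5.09331) → (5.78,5.09)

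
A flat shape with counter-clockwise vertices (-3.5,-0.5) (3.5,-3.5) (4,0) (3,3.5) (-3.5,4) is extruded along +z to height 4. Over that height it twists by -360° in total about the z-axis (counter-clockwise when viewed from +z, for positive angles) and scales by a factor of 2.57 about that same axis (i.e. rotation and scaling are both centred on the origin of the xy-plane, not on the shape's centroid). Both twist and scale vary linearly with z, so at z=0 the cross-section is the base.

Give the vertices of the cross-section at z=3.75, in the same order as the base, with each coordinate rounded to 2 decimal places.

Cross-section at z=3.75: (-7.52,-4.45) (11.30,-4.68) (9.13,3.78) (3.54,10.83) (-11.78,5.82)

t = z/height = 3.75/4 = 0.9375
s = 1 + (scale-1)·z/height = 1 + (2.57-1)·3.75/4 = 2.471875
θ = twist·z/height = -360°·3.75/4 = -337.5000° = -5.890486 rad
cos θ = 0.923880, sin θ = 0.382683 (intermediates below are computed at full precision and shown rounded to 5 d.p.)
v1: (-3.5,-0.5) → rotate → (-3.04224,-1.80133) → ×s → (-7.52003,-4.45267) → (-7.52,-4.45)
v2: (3.5,-3.5) → rotate → (4.57297,-1.89419) → ×s → (11.30381,-4.68219) → (11.30,-4.68)
v3: (4,0) → rotate → (3.69552,1.53073) → ×s → (9.13486,3.78378) → (9.13,3.78)
v4: (3,3.5) → rotate → (1.43225,4.38163) → ×s → (3.54033,10.83084) → (3.54,10.83)
v5: (-3.5,4) → rotate → (-4.76431,2.35613) → ×s → (-11.77678,5.82405) → (-11.78,5.82)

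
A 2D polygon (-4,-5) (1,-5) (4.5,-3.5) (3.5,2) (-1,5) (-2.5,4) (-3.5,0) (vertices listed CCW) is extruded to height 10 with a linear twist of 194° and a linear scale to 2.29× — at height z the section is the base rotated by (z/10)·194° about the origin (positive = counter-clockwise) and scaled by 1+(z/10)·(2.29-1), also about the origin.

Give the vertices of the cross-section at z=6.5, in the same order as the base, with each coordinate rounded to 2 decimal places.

t = z/height = 6.5/10 = 0.65
s = 1 + (scale-1)·z/height = 1 + (2.29-1)·6.5/10 = 1.838500
θ = twist·z/height = 194°·6.5/10 = 126.1000° = 2.200860 rad
cos θ = -0.589196, sin θ = 0.807990 (intermediates below are computed at full precision and shown rounded to 5 d.p.)
v1: (-4,-5) → rotate → (6.39673,-0.28598) → ×s → (11.76040,-0.52577) → (11.76,-0.53)
v2: (1,-5) → rotate → (3.45075,3.75397) → ×s → (6.34421,6.90168) → (6.34,6.90)
v3: (4.5,-3.5) → rotate → (0.17658,5.69814) → ×s → (0.32464,10.47603) → (0.32,10.48)
v4: (3.5,2) → rotate → (-3.67817,1.64957) → ×s → (-6.76231,3.03274) → (-6.76,3.03)
v5: (-1,5) → rotate → (-3.45075,-3.75397) → ×s → (-6.34421,-6.90168) → (-6.34,-6.90)
v6: (-2.5,4) → rotate → (-1.75897,-4.37676) → ×s → (-3.23386,-8.04667) → (-3.23,-8.05)
v7: (-3.5,0) → rotate → (2.06219,-2.82796) → ×s → (3.79133,-5.19921) → (3.79,-5.20)

Cross-section at z=6.5: (11.76,-0.53) (6.34,6.90) (0.32,10.48) (-6.76,3.03) (-6.34,-6.90) (-3.23,-8.05) (3.79,-5.20)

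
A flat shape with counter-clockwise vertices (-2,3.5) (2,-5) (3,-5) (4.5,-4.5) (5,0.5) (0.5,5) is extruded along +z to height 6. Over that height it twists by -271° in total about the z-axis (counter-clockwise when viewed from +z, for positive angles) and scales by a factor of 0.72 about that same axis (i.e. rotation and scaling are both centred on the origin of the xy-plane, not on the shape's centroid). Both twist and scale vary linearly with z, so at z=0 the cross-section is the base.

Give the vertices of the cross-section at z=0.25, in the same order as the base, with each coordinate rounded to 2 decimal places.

t = z/height = 0.25/6 = 0.0416667
s = 1 + (scale-1)·z/height = 1 + (0.72-1)·0.25/6 = 0.988333
θ = twist·z/height = -271°·0.25/6 = -11.2917° = -0.197077 rad
cos θ = 0.980643, sin θ = -0.195804 (intermediates below are computed at full precision and shown rounded to 5 d.p.)
v1: (-2,3.5) → rotate → (-1.27597,3.82386) → ×s → (-1.26109,3.77925) → (-1.26,3.78)
v2: (2,-5) → rotate → (0.98227,-5.29482) → ×s → (0.97081,-5.23305) → (0.97,-5.23)
v3: (3,-5) → rotate → (1.96291,-5.49063) → ×s → (1.94001,-5.42657) → (1.94,-5.43)
v4: (4.5,-4.5) → rotate → (3.53178,-5.29401) → ×s → (3.49057,-5.23225) → (3.49,-5.23)
v5: (5,0.5) → rotate → (5.00112,-0.48870) → ×s → (4.94277,-0.48299) → (4.94,-0.48)
v6: (0.5,5) → rotate → (1.46934,4.80531) → ×s → (1.45220,4.74925) → (1.45,4.75)

Cross-section at z=0.25: (-1.26,3.78) (0.97,-5.23) (1.94,-5.43) (3.49,-5.23) (4.94,-0.48) (1.45,4.75)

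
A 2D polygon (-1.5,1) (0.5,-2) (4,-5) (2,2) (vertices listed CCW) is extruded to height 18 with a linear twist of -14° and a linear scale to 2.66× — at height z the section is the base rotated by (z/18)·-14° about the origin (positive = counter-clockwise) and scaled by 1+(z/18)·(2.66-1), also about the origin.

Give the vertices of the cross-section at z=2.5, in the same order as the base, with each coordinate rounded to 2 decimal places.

Cross-section at z=2.5: (-1.80,1.29) (0.53,-2.48) (4.71,-6.32) (2.54,2.38)

t = z/height = 2.5/18 = 0.138889
s = 1 + (scale-1)·z/height = 1 + (2.66-1)·2.5/18 = 1.230556
θ = twist·z/height = -14°·2.5/18 = -1.9444° = -0.033937 rad
cos θ = 0.999424, sin θ = -0.033930 (intermediates below are computed at full precision and shown rounded to 5 d.p.)
v1: (-1.5,1) → rotate → (-1.46521,1.05032) → ×s → (-1.80302,1.29248) → (-1.80,1.29)
v2: (0.5,-2) → rotate → (0.43185,-2.01581) → ×s → (0.53142,-2.48057) → (0.53,-2.48)
v3: (4,-5) → rotate → (3.82804,-5.13284) → ×s → (4.71062,-6.31625) → (4.71,-6.32)
v4: (2,2) → rotate → (2.06671,1.93099) → ×s → (2.54320,2.37619) → (2.54,2.38)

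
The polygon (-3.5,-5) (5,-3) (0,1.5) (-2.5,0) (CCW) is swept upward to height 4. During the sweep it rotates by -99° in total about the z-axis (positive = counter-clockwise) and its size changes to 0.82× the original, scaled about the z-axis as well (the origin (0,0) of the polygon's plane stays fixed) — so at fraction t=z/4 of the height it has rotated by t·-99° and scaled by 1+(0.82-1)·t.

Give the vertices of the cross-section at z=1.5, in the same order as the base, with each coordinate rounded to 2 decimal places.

t = z/height = 1.5/4 = 0.375
s = 1 + (scale-1)·z/height = 1 + (0.82-1)·1.5/4 = 0.932500
θ = twist·z/height = -99°·1.5/4 = -37.1250° = -0.647953 rad
cos θ = 0.797321, sin θ = -0.603556 (intermediates below are computed at full precision and shown rounded to 5 d.p.)
v1: (-3.5,-5) → rotate → (-5.80840,-1.87416) → ×s → (-5.41633,-1.74765) → (-5.42,-1.75)
v2: (5,-3) → rotate → (2.17594,-5.40974) → ×s → (2.02906,-5.04458) → (2.03,-5.04)
v3: (0,1.5) → rotate → (0.90533,1.19598) → ×s → (0.84422,1.11525) → (0.84,1.12)
v4: (-2.5,0) → rotate → (-1.99330,1.50889) → ×s → (-1.85875,1.40704) → (-1.86,1.41)

Cross-section at z=1.5: (-5.42,-1.75) (2.03,-5.04) (0.84,1.12) (-1.86,1.41)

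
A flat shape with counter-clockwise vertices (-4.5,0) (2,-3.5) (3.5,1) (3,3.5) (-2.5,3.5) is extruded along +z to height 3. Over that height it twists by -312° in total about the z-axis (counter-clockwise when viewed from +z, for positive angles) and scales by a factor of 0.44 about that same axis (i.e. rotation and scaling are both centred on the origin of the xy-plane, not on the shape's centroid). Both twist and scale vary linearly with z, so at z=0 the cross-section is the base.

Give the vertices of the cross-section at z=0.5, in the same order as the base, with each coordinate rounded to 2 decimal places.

Cross-section at z=0.5: (-2.51,3.22) (-1.38,-3.38) (2.67,-1.94) (4.18,-0.19) (1.11,3.74)

t = z/height = 0.5/3 = 0.166667
s = 1 + (scale-1)·z/height = 1 + (0.44-1)·0.5/3 = 0.906667
θ = twist·z/height = -312°·0.5/3 = -52.0000° = -0.907571 rad
cos θ = 0.615661, sin θ = -0.788011 (intermediates below are computed at full precision and shown rounded to 5 d.p.)
v1: (-4.5,0) → rotate → (-2.77048,3.54605) → ×s → (-2.51190,3.21508) → (-2.51,3.22)
v2: (2,-3.5) → rotate → (-1.52671,-3.73084) → ×s → (-1.38422,-3.38263) → (-1.38,-3.38)
v3: (3.5,1) → rotate → (2.94283,-2.14238) → ×s → (2.66816,-1.94242) → (2.67,-1.94)
v4: (3,3.5) → rotate → (4.60502,-0.20922) → ×s → (4.17522,-0.18969) → (4.18,-0.19)
v5: (-2.5,3.5) → rotate → (1.21888,4.12484) → ×s → (1.10512,3.73986) → (1.11,3.74)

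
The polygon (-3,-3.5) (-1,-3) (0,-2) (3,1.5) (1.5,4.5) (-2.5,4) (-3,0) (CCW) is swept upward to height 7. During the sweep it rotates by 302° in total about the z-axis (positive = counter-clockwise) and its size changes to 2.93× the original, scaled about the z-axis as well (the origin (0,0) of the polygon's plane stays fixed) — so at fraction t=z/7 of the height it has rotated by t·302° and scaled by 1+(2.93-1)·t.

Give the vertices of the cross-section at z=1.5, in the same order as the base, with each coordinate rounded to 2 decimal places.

t = z/height = 1.5/7 = 0.214286
s = 1 + (scale-1)·z/height = 1 + (2.93-1)·1.5/7 = 1.413571
θ = twist·z/height = 302°·1.5/7 = 64.7143° = 1.129477 rad
cos θ = 0.427132, sin θ = 0.904189 (intermediates below are computed at full precision and shown rounded to 5 d.p.)
v1: (-3,-3.5) → rotate → (1.88326,-4.20753) → ×s → (2.66213,-5.94765) → (2.66,-5.95)
v2: (-1,-3) → rotate → (2.28543,-2.18559) → ×s → (3.23063,-3.08948) → (3.23,-3.09)
v3: (0,-2) → rotate → (1.80838,-0.85426) → ×s → (2.55627,-1.20756) → (2.56,-1.21)
v4: (3,1.5) → rotate → (-0.07489,3.35327) → ×s → (-0.10586,4.74008) → (-0.11,4.74)
v5: (1.5,4.5) → rotate → (-3.42815,3.27838) → ×s → (-4.84594,4.63422) → (-4.85,4.63)
v6: (-2.5,4) → rotate → (-4.68459,-0.55194) → ×s → (-6.62200,-0.78021) → (-6.62,-0.78)
v7: (-3,0) → rotate → (-1.28140,-2.71257) → ×s → (-1.81135,-3.83441) → (-1.81,-3.83)

Cross-section at z=1.5: (2.66,-5.95) (3.23,-3.09) (2.56,-1.21) (-0.11,4.74) (-4.85,4.63) (-6.62,-0.78) (-1.81,-3.83)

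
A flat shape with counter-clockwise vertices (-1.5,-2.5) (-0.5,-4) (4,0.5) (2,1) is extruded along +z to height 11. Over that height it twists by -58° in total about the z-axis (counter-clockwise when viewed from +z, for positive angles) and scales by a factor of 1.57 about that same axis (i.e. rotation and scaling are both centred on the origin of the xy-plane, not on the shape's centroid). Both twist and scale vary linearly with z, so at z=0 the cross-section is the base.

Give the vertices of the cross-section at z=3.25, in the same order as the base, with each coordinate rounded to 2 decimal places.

Cross-section at z=3.25: (-2.54,-2.27) (-1.94,-4.29) (4.64,-0.82) (2.58,0.43)

t = z/height = 3.25/11 = 0.295455
s = 1 + (scale-1)·z/height = 1 + (1.57-1)·3.25/11 = 1.168409
θ = twist·z/height = -58°·3.25/11 = -17.1364° = -0.299086 rad
cos θ = 0.955606, sin θ = -0.294647 (intermediates below are computed at full precision and shown rounded to 5 d.p.)
v1: (-1.5,-2.5) → rotate → (-2.17003,-1.94705) → ×s → (-2.53548,-2.27495) → (-2.54,-2.27)
v2: (-0.5,-4) → rotate → (-1.65639,-3.67510) → ×s → (-1.93534,-4.29402) → (-1.94,-4.29)
v3: (4,0.5) → rotate → (3.96975,-0.70078) → ×s → (4.63829,-0.81880) → (4.64,-0.82)
v4: (2,1) → rotate → (2.20586,0.36631) → ×s → (2.57735,0.42800) → (2.58,0.43)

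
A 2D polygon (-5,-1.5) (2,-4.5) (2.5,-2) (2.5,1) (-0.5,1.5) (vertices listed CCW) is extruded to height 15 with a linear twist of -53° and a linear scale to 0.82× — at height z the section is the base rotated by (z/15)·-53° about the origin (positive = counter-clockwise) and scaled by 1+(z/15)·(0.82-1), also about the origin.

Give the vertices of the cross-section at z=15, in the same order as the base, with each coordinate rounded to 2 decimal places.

Cross-section at z=15: (-3.45,2.53) (-1.96,-3.53) (-0.08,-2.62) (1.89,-1.14) (0.74,1.07)

t = z/height = 15/15 = 1
s = 1 + (scale-1)·z/height = 1 + (0.82-1)·15/15 = 0.820000
θ = twist·z/height = -53°·15/15 = -53.0000° = -0.925025 rad
cos θ = 0.601815, sin θ = -0.798636 (intermediates below are computed at full precision and shown rounded to 5 d.p.)
v1: (-5,-1.5) → rotate → (-4.20703,3.09046) → ×s → (-3.44976,2.53417) → (-3.45,2.53)
v2: (2,-4.5) → rotate → (-2.39023,-4.30544) → ×s → (-1.95999,-3.53046) → (-1.96,-3.53)
v3: (2.5,-2) → rotate → (-0.09273,-3.20022) → ×s → (-0.07604,-2.62418) → (-0.08,-2.62)
v4: (2.5,1) → rotate → (2.30317,-1.39477) → ×s → (1.88860,-1.14371) → (1.89,-1.14)
v5: (-0.5,1.5) → rotate → (0.89705,1.30204) → ×s → (0.73558,1.06767) → (0.74,1.07)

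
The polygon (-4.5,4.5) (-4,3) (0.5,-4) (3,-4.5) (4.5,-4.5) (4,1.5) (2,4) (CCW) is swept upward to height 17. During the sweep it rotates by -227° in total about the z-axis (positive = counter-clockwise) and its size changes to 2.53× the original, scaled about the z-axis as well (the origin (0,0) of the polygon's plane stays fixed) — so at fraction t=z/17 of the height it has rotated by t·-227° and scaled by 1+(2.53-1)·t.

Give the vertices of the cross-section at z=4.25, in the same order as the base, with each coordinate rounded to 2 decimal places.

Cross-section at z=4.25: (1.79,8.61) (0.44,6.90) (-4.25,-3.61) (-2.93,-6.88) (-1.79,-8.61) (4.77,-3.49) (6.14,0.72)

t = z/height = 4.25/17 = 0.25
s = 1 + (scale-1)·z/height = 1 + (2.53-1)·4.25/17 = 1.382500
θ = twist·z/height = -227°·4.25/17 = -56.7500° = -0.990474 rad
cos θ = 0.548293, sin θ = -0.836286 (intermediates below are computed at full precision and shown rounded to 5 d.p.)
v1: (-4.5,4.5) → rotate → (1.29597,6.23061) → ×s → (1.79168,8.61381) → (1.79,8.61)
v2: (-4,3) → rotate → (0.31569,4.99002) → ×s → (0.43644,6.89871) → (0.44,6.90)
v3: (0.5,-4) → rotate → (-3.07100,-2.61132) → ×s → (-4.24565,-3.61014) → (-4.25,-3.61)
v4: (3,-4.5) → rotate → (-2.11841,-4.97618) → ×s → (-2.92870,-6.87957) → (-2.93,-6.88)
v5: (4.5,-4.5) → rotate → (-1.29597,-6.23061) → ×s → (-1.79168,-8.61381) → (-1.79,-8.61)
v6: (4,1.5) → rotate → (3.44760,-2.52270) → ×s → (4.76631,-3.48764) → (4.77,-3.49)
v7: (2,4) → rotate → (4.44173,0.52060) → ×s → (6.14069,0.71973) → (6.14,0.72)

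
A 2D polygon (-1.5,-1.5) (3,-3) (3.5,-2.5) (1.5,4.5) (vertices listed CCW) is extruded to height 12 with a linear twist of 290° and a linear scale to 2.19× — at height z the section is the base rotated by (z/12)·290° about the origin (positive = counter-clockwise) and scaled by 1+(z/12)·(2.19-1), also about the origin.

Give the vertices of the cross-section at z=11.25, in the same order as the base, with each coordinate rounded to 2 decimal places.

t = z/height = 11.25/12 = 0.9375
s = 1 + (scale-1)·z/height = 1 + (2.19-1)·11.25/12 = 2.115625
θ = twist·z/height = 290°·11.25/12 = 271.8750° = 4.745114 rad
cos θ = 0.032719, sin θ = -0.999465 (intermediates below are computed at full precision and shown rounded to 5 d.p.)
v1: (-1.5,-1.5) → rotate → (-1.54828,1.45012) → ×s → (-3.27557,3.06791) → (-3.28,3.07)
v2: (3,-3) → rotate → (-2.90024,-3.09655) → ×s → (-6.13581,-6.55114) → (-6.14,-6.55)
v3: (3.5,-2.5) → rotate → (-2.38414,-3.57992) → ×s → (-5.04396,-7.57378) → (-5.04,-7.57)
v4: (1.5,4.5) → rotate → (4.54667,-1.35196) → ×s → (9.61905,-2.86024) → (9.62,-2.86)

Cross-section at z=11.25: (-3.28,3.07) (-6.14,-6.55) (-5.04,-7.57) (9.62,-2.86)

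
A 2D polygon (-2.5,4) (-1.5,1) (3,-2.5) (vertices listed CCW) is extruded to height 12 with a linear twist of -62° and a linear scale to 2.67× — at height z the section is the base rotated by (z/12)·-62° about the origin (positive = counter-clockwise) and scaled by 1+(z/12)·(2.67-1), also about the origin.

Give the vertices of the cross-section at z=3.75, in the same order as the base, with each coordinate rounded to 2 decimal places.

Cross-section at z=3.75: (-1.57,7.00) (-1.65,2.19) (3.04,-5.10)

t = z/height = 3.75/12 = 0.3125
s = 1 + (scale-1)·z/height = 1 + (2.67-1)·3.75/12 = 1.521875
θ = twist·z/height = -62°·3.75/12 = -19.3750° = -0.338158 rad
cos θ = 0.943368, sin θ = -0.331750 (intermediates below are computed at full precision and shown rounded to 5 d.p.)
v1: (-2.5,4) → rotate → (-1.03142,4.60284) → ×s → (-1.56969,7.00495) → (-1.57,7.00)
v2: (-1.5,1) → rotate → (-1.08330,1.44099) → ×s → (-1.64865,2.19301) → (-1.65,2.19)
v3: (3,-2.5) → rotate → (2.00073,-3.35367) → ×s → (3.04486,-5.10386) → (3.04,-5.10)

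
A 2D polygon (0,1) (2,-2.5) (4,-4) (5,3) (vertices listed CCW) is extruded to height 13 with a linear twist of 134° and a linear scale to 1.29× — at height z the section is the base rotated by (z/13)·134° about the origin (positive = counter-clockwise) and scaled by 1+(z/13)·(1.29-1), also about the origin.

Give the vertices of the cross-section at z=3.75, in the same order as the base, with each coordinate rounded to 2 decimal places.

Cross-section at z=3.75: (-0.68,0.85) (3.38,-0.76) (6.09,-0.68) (2.20,5.92)

t = z/height = 3.75/13 = 0.288462
s = 1 + (scale-1)·z/height = 1 + (1.29-1)·3.75/13 = 1.083654
θ = twist·z/height = 134°·3.75/13 = 38.6538° = 0.674637 rad
cos θ = 0.780934, sin θ = 0.624614 (intermediates below are computed at full precision and shown rounded to 5 d.p.)
v1: (0,1) → rotate → (-0.62461,0.78093) → ×s → (-0.67687,0.84626) → (-0.68,0.85)
v2: (2,-2.5) → rotate → (3.12340,-0.70311) → ×s → (3.38469,-0.76192) → (3.38,-0.76)
v3: (4,-4) → rotate → (5.62219,-0.62528) → ×s → (6.09251,-0.67759) → (6.09,-0.68)
v4: (5,3) → rotate → (2.03083,5.46587) → ×s → (2.20071,5.92311) → (2.20,5.92)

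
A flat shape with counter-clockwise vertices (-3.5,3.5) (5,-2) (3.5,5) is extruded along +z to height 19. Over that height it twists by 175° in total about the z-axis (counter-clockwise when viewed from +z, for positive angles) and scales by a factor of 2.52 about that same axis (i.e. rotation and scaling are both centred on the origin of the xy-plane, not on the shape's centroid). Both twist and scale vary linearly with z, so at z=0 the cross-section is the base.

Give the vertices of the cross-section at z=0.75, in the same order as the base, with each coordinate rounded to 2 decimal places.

Cross-section at z=0.75: (-4.13,3.24) (5.52,-1.47) (3.05,5.71)

t = z/height = 0.75/19 = 0.0394737
s = 1 + (scale-1)·z/height = 1 + (2.52-1)·0.75/19 = 1.060000
θ = twist·z/height = 175°·0.75/19 = 6.9079° = 0.120566 rad
cos θ = 0.992741, sin θ = 0.120274 (intermediates below are computed at full precision and shown rounded to 5 d.p.)
v1: (-3.5,3.5) → rotate → (-3.89555,3.05364) → ×s → (-4.12928,3.23685) → (-4.13,3.24)
v2: (5,-2) → rotate → (5.20425,-1.38411) → ×s → (5.51651,-1.46716) → (5.52,-1.47)
v3: (3.5,5) → rotate → (2.87322,5.38466) → ×s → (3.04562,5.70774) → (3.05,5.71)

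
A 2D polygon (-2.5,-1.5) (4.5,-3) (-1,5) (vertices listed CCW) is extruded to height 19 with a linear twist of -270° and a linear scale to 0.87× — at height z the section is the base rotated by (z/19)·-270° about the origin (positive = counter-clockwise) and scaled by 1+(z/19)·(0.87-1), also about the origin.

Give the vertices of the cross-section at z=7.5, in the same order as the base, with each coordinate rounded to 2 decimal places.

Cross-section at z=7.5: (-0.69,2.68) (-3.95,-3.28) (4.82,-0.44)

t = z/height = 7.5/19 = 0.394737
s = 1 + (scale-1)·z/height = 1 + (0.87-1)·7.5/19 = 0.948684
θ = twist·z/height = -270°·7.5/19 = -106.5789° = -1.860154 rad
cos θ = -0.285336, sin θ = -0.958427 (intermediates below are computed at full precision and shown rounded to 5 d.p.)
v1: (-2.5,-1.5) → rotate → (-0.72430,2.82407) → ×s → (-0.68713,2.67915) → (-0.69,2.68)
v2: (4.5,-3) → rotate → (-4.15930,-3.45691) → ×s → (-3.94586,-3.27952) → (-3.95,-3.28)
v3: (-1,5) → rotate → (5.07747,-0.46825) → ×s → (4.81692,-0.44422) → (4.82,-0.44)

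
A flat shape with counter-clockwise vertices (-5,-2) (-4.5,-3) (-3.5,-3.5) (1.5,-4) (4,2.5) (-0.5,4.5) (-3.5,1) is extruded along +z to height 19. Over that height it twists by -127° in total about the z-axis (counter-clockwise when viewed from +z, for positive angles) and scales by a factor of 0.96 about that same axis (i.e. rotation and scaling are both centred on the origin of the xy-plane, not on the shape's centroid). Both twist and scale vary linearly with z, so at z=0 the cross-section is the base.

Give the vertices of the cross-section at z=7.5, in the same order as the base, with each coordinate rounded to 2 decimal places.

t = z/height = 7.5/19 = 0.394737
s = 1 + (scale-1)·z/height = 1 + (0.96-1)·7.5/19 = 0.984211
θ = twist·z/height = -127°·7.5/19 = -50.1316° = -0.874961 rad
cos θ = 0.641027, sin θ = -0.767519 (intermediates below are computed at full precision and shown rounded to 5 d.p.)
v1: (-5,-2) → rotate → (-4.74017,2.55554) → ×s → (-4.66533,2.51519) → (-4.67,2.52)
v2: (-4.5,-3) → rotate → (-5.18718,1.53075) → ×s → (-5.10527,1.50658) → (-5.11,1.51)
v3: (-3.5,-3.5) → rotate → (-4.92991,0.44272) → ×s → (-4.85207,0.43573) → (-4.85,0.44)
v4: (1.5,-4) → rotate → (-2.10853,-3.71538) → ×s → (-2.07524,-3.65672) → (-2.08,-3.66)
v5: (4,2.5) → rotate → (4.48290,-1.46751) → ×s → (4.41212,-1.44434) → (4.41,-1.44)
v6: (-0.5,4.5) → rotate → (3.13332,3.26838) → ×s → (3.08385,3.21677) → (3.08,3.22)
v7: (-3.5,1) → rotate → (-1.47607,3.32734) → ×s → (-1.45277,3.27480) → (-1.45,3.27)

Cross-section at z=7.5: (-4.67,2.52) (-5.11,1.51) (-4.85,0.44) (-2.08,-3.66) (4.41,-1.44) (3.08,3.22) (-1.45,3.27)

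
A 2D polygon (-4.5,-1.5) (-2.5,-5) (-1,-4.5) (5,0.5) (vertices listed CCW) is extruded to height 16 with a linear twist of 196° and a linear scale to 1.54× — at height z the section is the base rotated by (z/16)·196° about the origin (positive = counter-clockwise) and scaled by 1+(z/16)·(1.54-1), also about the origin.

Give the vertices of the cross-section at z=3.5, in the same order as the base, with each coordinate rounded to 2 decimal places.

Cross-section at z=3.5: (-2.55,-4.65) (1.76,-6.00) (2.60,-4.45) (3.72,4.21)

t = z/height = 3.5/16 = 0.21875
s = 1 + (scale-1)·z/height = 1 + (1.54-1)·3.5/16 = 1.118125
θ = twist·z/height = 196°·3.5/16 = 42.8750° = 0.748310 rad
cos θ = 0.732840, sin θ = 0.680401 (intermediates below are computed at full precision and shown rounded to 5 d.p.)
v1: (-4.5,-1.5) → rotate → (-2.27718,-4.16107) → ×s → (-2.54617,-4.65259) → (-2.55,-4.65)
v2: (-2.5,-5) → rotate → (1.56991,-5.36520) → ×s → (1.75535,-5.99897) → (1.76,-6.00)
v3: (-1,-4.5) → rotate → (2.32897,-3.97818) → ×s → (2.60407,-4.44810) → (2.60,-4.45)
v4: (5,0.5) → rotate → (3.32400,3.76843) → ×s → (3.71665,4.21357) → (3.72,4.21)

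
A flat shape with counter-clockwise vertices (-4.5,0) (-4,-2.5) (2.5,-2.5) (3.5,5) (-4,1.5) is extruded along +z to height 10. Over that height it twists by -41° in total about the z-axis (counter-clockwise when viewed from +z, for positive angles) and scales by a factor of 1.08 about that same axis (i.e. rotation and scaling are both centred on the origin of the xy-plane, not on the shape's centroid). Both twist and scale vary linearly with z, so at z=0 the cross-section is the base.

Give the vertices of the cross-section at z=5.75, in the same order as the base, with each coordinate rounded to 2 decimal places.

t = z/height = 5.75/10 = 0.575
s = 1 + (scale-1)·z/height = 1 + (1.08-1)·5.75/10 = 1.046000
θ = twist·z/height = -41°·5.75/10 = -23.5750° = -0.411461 rad
cos θ = 0.916537, sin θ = -0.399949 (intermediates below are computed at full precision and shown rounded to 5 d.p.)
v1: (-4.5,0) → rotate → (-4.12442,1.79977) → ×s → (-4.31414,1.88256) → (-4.31,1.88)
v2: (-4,-2.5) → rotate → (-4.66602,-0.69155) → ×s → (-4.88066,-0.72336) → (-4.88,-0.72)
v3: (2.5,-2.5) → rotate → (1.29147,-3.29122) → ×s → (1.35088,-3.44261) → (1.35,-3.44)
v4: (3.5,5) → rotate → (5.20763,3.18286) → ×s → (5.44718,3.32928) → (5.45,3.33)
v5: (-4,1.5) → rotate → (-3.06623,2.97460) → ×s → (-3.20727,3.11143) → (-3.21,3.11)

Cross-section at z=5.75: (-4.31,1.88) (-4.88,-0.72) (1.35,-3.44) (5.45,3.33) (-3.21,3.11)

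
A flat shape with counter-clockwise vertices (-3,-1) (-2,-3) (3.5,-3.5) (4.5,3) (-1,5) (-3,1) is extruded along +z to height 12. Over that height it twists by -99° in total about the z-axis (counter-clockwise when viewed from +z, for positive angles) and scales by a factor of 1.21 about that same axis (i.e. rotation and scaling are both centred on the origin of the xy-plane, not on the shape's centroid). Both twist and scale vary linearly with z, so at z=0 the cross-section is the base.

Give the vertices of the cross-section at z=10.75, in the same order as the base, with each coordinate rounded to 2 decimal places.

t = z/height = 10.75/12 = 0.895833
s = 1 + (scale-1)·z/height = 1 + (1.21-1)·10.75/12 = 1.188125
θ = twist·z/height = -99°·10.75/12 = -88.6875° = -1.547889 rad
cos θ = 0.022905, sin θ = -0.999738 (intermediates below are computed at full precision and shown rounded to 5 d.p.)
v1: (-3,-1) → rotate → (-1.06845,2.97631) → ×s → (-1.26946,3.53623) → (-1.27,3.54)
v2: (-2,-3) → rotate → (-3.04502,1.93076) → ×s → (-3.61787,2.29398) → (-3.62,2.29)
v3: (3.5,-3.5) → rotate → (-3.41891,-3.57925) → ×s → (-4.06210,-4.25260) → (-4.06,-4.25)
v4: (4.5,3) → rotate → (3.10229,-4.43010) → ×s → (3.68591,-5.26352) → (3.69,-5.26)
v5: (-1,5) → rotate → (4.97578,1.11426) → ×s → (5.91185,1.32389) → (5.91,1.32)
v6: (-3,1) → rotate → (0.93102,3.02212) → ×s → (1.10617,3.59065) → (1.11,3.59)

Cross-section at z=10.75: (-1.27,3.54) (-3.62,2.29) (-4.06,-4.25) (3.69,-5.26) (5.91,1.32) (1.11,3.59)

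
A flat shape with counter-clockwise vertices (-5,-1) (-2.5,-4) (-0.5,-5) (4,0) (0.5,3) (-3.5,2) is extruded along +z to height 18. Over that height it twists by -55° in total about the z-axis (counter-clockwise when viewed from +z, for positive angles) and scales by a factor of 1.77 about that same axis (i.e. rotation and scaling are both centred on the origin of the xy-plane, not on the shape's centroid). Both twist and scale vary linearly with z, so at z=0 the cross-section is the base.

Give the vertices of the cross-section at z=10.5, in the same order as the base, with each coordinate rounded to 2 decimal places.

t = z/height = 10.5/18 = 0.583333
s = 1 + (scale-1)·z/height = 1 + (1.77-1)·10.5/18 = 1.449167
θ = twist·z/height = -55°·10.5/18 = -32.0833° = -0.559960 rad
cos θ = 0.847276, sin θ = -0.531152 (intermediates below are computed at full precision and shown rounded to 5 d.p.)
v1: (-5,-1) → rotate → (-4.76753,1.80848) → ×s → (-6.90895,2.62080) → (-6.91,2.62)
v2: (-2.5,-4) → rotate → (-4.24280,-2.06123) → ×s → (-6.14852,-2.98706) → (-6.15,-2.99)
v3: (-0.5,-5) → rotate → (-3.07940,-3.97081) → ×s → (-4.46256,-5.75436) → (-4.46,-5.75)
v4: (4,0) → rotate → (3.38911,-2.12461) → ×s → (4.91138,-3.07891) → (4.91,-3.08)
v5: (0.5,3) → rotate → (2.01709,2.27625) → ×s → (2.92311,3.29867) → (2.92,3.30)
v6: (-3.5,2) → rotate → (-1.90316,3.55359) → ×s → (-2.75800,5.14974) → (-2.76,5.15)

Cross-section at z=10.5: (-6.91,2.62) (-6.15,-2.99) (-4.46,-5.75) (4.91,-3.08) (2.92,3.30) (-2.76,5.15)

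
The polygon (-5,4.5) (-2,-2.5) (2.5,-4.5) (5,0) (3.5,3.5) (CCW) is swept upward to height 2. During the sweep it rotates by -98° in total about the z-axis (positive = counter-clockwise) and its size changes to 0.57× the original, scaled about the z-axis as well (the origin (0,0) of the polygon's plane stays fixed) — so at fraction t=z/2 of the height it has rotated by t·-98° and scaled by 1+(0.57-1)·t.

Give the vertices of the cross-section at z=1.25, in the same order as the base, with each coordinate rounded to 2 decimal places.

Cross-section at z=1.25: (1.13,4.79) (-2.31,0.40) (-2.01,-3.19) (1.76,-3.21) (3.47,-1.01)

t = z/height = 1.25/2 = 0.625
s = 1 + (scale-1)·z/height = 1 + (0.57-1)·1.25/2 = 0.731250
θ = twist·z/height = -98°·1.25/2 = -61.2500° = -1.069014 rad
cos θ = 0.480989, sin θ = -0.876727 (intermediates below are computed at full precision and shown rounded to 5 d.p.)
v1: (-5,4.5) → rotate → (1.54033,6.54808) → ×s → (1.12636,4.78829) → (1.13,4.79)
v2: (-2,-2.5) → rotate → (-3.15379,0.55098) → ×s → (-2.30621,0.40291) → (-2.31,0.40)
v3: (2.5,-4.5) → rotate → (-2.74280,-4.35627) → ×s → (-2.00567,-3.18552) → (-2.01,-3.19)
v4: (5,0) → rotate → (2.40494,-4.38363) → ×s → (1.75862,-3.20553) → (1.76,-3.21)
v5: (3.5,3.5) → rotate → (4.75200,-1.38508) → ×s → (3.47490,-1.01284) → (3.47,-1.01)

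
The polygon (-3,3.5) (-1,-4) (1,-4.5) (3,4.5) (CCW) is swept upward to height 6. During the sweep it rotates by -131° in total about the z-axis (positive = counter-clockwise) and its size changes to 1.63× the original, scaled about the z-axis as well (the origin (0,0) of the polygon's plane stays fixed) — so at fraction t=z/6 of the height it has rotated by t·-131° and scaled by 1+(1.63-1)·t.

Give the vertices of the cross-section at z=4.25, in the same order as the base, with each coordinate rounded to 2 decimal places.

Cross-section at z=4.25: (5.27,4.09) (-5.71,1.73) (-6.57,-1.13) (6.29,-4.65)

t = z/height = 4.25/6 = 0.708333
s = 1 + (scale-1)·z/height = 1 + (1.63-1)·4.25/6 = 1.446250
θ = twist·z/height = -131°·4.25/6 = -92.7917° = -1.619520 rad
cos θ = -0.048704, sin θ = -0.998813 (intermediates below are computed at full precision and shown rounded to 5 d.p.)
v1: (-3,3.5) → rotate → (3.64196,2.82597) → ×s → (5.26718,4.08706) → (5.27,4.09)
v2: (-1,-4) → rotate → (-3.94655,1.19363) → ×s → (-5.70770,1.72629) → (-5.71,1.73)
v3: (1,-4.5) → rotate → (-4.54336,-0.77964) → ×s → (-6.57084,-1.12756) → (-6.57,-1.13)
v4: (3,4.5) → rotate → (4.34855,-3.21561) → ×s → (6.28908,-4.65058) → (6.29,-4.65)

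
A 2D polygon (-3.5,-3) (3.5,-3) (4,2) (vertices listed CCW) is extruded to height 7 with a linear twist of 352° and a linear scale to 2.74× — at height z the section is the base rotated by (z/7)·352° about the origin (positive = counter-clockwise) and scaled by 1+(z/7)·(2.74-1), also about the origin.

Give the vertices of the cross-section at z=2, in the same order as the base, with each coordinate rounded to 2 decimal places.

t = z/height = 2/7 = 0.285714
s = 1 + (scale-1)·z/height = 1 + (2.74-1)·2/7 = 1.497143
θ = twist·z/height = 352°·2/7 = 100.5714° = 1.755303 rad
cos θ = -0.183461, sin θ = 0.983027 (intermediates below are computed at full precision and shown rounded to 5 d.p.)
v1: (-3.5,-3) → rotate → (3.59119,-2.89021) → ×s → (5.37653,-4.32706) → (5.38,-4.33)
v2: (3.5,-3) → rotate → (2.30697,3.99098) → ×s → (3.45386,5.97506) → (3.45,5.98)
v3: (4,2) → rotate → (-2.69990,3.56519) → ×s → (-4.04213,5.33759) → (-4.04,5.34)

Cross-section at z=2: (5.38,-4.33) (3.45,5.98) (-4.04,5.34)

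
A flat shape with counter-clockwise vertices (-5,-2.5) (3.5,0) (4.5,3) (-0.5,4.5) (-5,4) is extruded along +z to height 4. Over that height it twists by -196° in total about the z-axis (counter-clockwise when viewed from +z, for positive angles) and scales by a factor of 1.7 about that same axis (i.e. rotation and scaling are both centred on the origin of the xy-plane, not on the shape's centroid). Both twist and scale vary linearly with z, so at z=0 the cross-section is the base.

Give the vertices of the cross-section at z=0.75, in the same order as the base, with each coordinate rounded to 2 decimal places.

Cross-section at z=0.75: (-6.22,1.12) (3.17,-2.37) (6.11,-0.33) (2.59,4.42) (-1.82,7.01)

t = z/height = 0.75/4 = 0.1875
s = 1 + (scale-1)·z/height = 1 + (1.7-1)·0.75/4 = 1.131250
θ = twist·z/height = -196°·0.75/4 = -36.7500° = -0.641409 rad
cos θ = 0.801254, sin θ = -0.598325 (intermediates below are computed at full precision and shown rounded to 5 d.p.)
v1: (-5,-2.5) → rotate → (-5.50208,0.98849) → ×s → (-6.22423,1.11823) → (-6.22,1.12)
v2: (3.5,0) → rotate → (2.80439,-2.09414) → ×s → (3.17246,-2.36899) → (3.17,-2.37)
v3: (4.5,3) → rotate → (5.40062,-0.28870) → ×s → (6.10945,-0.32659) → (6.11,-0.33)
v4: (-0.5,4.5) → rotate → (2.29183,3.90480) → ×s → (2.59264,4.41731) → (2.59,4.42)
v5: (-5,4) → rotate → (-1.61297,6.19664) → ×s → (-1.82467,7.00995) → (-1.82,7.01)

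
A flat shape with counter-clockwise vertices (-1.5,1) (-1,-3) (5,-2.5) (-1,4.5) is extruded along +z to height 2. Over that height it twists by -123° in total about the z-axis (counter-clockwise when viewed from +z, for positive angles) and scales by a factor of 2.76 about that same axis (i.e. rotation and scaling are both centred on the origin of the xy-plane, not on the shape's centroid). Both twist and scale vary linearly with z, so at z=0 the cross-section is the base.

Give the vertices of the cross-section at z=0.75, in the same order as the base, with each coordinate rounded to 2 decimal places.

Cross-section at z=0.75: (-0.53,2.95) (-4.74,-2.25) (2.76,-8.86) (4.23,6.37)

t = z/height = 0.75/2 = 0.375
s = 1 + (scale-1)·z/height = 1 + (2.76-1)·0.75/2 = 1.660000
θ = twist·z/height = -123°·0.75/2 = -46.1250° = -0.805033 rad
cos θ = 0.693087, sin θ = -0.720854 (intermediates below are computed at full precision and shown rounded to 5 d.p.)
v1: (-1.5,1) → rotate → (-0.31878,1.77437) → ×s → (-0.52917,2.94545) → (-0.53,2.95)
v2: (-1,-3) → rotate → (-2.85565,-1.35841) → ×s → (-4.74038,-2.25496) → (-4.74,-2.25)
v3: (5,-2.5) → rotate → (1.66330,-5.33699) → ×s → (2.76108,-8.85940) → (2.76,-8.86)
v4: (-1,4.5) → rotate → (2.55075,3.83975) → ×s → (4.23425,6.37398) → (4.23,6.37)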